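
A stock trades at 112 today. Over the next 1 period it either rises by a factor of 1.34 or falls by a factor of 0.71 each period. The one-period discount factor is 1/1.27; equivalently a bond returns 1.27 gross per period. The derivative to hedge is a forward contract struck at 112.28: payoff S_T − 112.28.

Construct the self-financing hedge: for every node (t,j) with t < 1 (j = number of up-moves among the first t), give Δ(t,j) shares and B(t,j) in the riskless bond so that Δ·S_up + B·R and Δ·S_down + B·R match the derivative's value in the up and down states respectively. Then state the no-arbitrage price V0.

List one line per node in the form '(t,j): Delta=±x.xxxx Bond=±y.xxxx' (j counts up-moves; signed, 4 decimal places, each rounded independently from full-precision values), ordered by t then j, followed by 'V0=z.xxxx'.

Risk-neutral probability p* = (R−d)/(u−d) = (1.27−0.71)/(1.34−0.71) = 0.8889.
Payoff layer (t=1): V(1,0)=-32.7600, V(1,1)=37.8000
Node (0,0) S=112.0000: V=(p*·37.8000+(1−p*)·-32.7600)/1.27=23.5906; Δ=(37.8000−-32.7600)/(150.0800−79.5200)=1.0000; B=V−Δ·S=-88.4094
The time-0 hedge costs 23.5906, which is the no-arbitrage price.

(0,0): Delta=1.0000 Bond=-88.4094
V0=23.5906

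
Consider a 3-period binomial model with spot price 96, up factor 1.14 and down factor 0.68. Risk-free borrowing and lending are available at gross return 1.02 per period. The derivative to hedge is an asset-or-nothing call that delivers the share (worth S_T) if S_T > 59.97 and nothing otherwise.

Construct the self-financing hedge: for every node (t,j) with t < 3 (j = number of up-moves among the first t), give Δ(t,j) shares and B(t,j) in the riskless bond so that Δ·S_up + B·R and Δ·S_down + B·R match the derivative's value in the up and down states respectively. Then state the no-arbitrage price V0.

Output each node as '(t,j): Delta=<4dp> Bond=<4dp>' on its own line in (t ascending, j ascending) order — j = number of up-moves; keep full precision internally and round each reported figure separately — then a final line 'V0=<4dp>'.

(0,0): Delta=1.3945 Bond=-45.5738
(1,0): Delta=2.0473 Bond=-89.0967
(1,1): Delta=1.2571 Bond=-31.4459
(2,0): Delta=0.0000 Bond=0.0000
(2,1): Delta=2.4783 Bond=-122.9535
(2,2): Delta=1.0000 Bond=0.0000
V0=88.2992

Risk-neutral probability p* = (R−d)/(u−d) = (1.02−0.68)/(1.14−0.68) = 0.7391.
Terminal payoffs: V(3,0)=0.0000, V(3,1)=0.0000, V(3,2)=84.8379, V(3,3)=142.2282
(2,0): S=44.3904. Δ = (V_up−V_dn)/(S_up−S_dn) = (0.0000−0.0000)/(50.6051−30.1855) = 0.0000. V = [p*·0.0000 + (1−p*)·0.0000]/1.02 = 0.0000. B = V − Δ·S = 0.0000.
(2,1): S=74.4192. Δ = (V_up−V_dn)/(S_up−S_dn) = (84.8379−0.0000)/(84.8379−50.6051) = 2.4783. V = [p*·84.8379 + (1−p*)·0.0000]/1.02 = 61.4767. B = V − Δ·S = -122.9535.
(2,2): S=124.7616. Δ = (V_up−V_dn)/(S_up−S_dn) = (142.2282−84.8379)/(142.2282−84.8379) = 1.0000. V = [p*·142.2282 + (1−p*)·84.8379]/1.02 = 124.7616. B = V − Δ·S = 0.0000.
(1,0): S=65.2800. Δ = (V_up−V_dn)/(S_up−S_dn) = (61.4767−0.0000)/(74.4192−44.3904) = 2.0473. V = [p*·61.4767 + (1−p*)·0.0000]/1.02 = 44.5484. B = V − Δ·S = -89.0967.
(1,1): S=109.4400. Δ = (V_up−V_dn)/(S_up−S_dn) = (124.7616−61.4767)/(124.7616−74.4192) = 1.2571. V = [p*·124.7616 + (1−p*)·61.4767]/1.02 = 106.1299. B = V − Δ·S = -31.4459.
(0,0): S=96.0000. Δ = (V_up−V_dn)/(S_up−S_dn) = (106.1299−44.5484)/(109.4400−65.2800) = 1.3945. V = [p*·106.1299 + (1−p*)·44.5484]/1.02 = 88.2992. B = V − Δ·S = -45.5738.
Self-financing check: at every node Δ·S+B equals the discounted successor values.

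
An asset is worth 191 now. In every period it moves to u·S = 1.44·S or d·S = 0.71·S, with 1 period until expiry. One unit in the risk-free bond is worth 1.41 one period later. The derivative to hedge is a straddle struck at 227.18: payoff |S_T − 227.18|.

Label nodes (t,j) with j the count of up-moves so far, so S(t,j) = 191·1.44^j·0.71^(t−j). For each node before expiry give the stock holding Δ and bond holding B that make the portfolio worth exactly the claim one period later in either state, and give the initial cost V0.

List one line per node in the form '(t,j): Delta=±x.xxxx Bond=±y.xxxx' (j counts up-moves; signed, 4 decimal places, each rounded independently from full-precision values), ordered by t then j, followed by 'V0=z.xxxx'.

No-arbitrage ⇒ martingale measure with p* = (R−d)/(u−d) = 0.9589.
Terminal payoffs: V(1,0)=91.5700, V(1,1)=47.8600
(0,0): S=191.0000. Δ = (V_up−V_dn)/(S_up−S_dn) = (47.8600−91.5700)/(275.0400−135.6100) = -0.3135. V = [p*·47.8600 + (1−p*)·91.5700]/1.41 = 35.2172. B = V − Δ·S = 95.0939.
Each (Δ,B) replicates both successor values, so the strategy is self-financing and V0 is arbitrage-free.

(0,0): Delta=-0.3135 Bond=95.0939
V0=35.2172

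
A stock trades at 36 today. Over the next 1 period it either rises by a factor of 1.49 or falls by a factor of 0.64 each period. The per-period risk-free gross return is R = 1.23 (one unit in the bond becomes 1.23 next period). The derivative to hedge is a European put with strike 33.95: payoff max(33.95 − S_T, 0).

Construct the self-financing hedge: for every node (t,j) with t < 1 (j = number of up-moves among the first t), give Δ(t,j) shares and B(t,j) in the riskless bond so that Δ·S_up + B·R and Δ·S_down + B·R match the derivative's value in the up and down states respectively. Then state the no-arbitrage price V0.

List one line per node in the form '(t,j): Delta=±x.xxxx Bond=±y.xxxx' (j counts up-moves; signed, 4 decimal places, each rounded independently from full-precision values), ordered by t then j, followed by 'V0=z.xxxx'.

Under the risk-neutral measure, an up-move has probability p* = (R−d)/(u−d) = 0.6941 and values discount at R = 1.23.
Terminal payoffs: V(1,0)=10.9100, V(1,1)=0.0000
Node (0,0) S=36.0000: V=(p*·0.0000+(1−p*)·10.9100)/1.23=2.7132; Δ=(0.0000−10.9100)/(53.6400−23.0400)=-0.3565; B=V−Δ·S=15.5484
Root portfolio cost Δ·36+B reproduces V0=2.7132.

(0,0): Delta=-0.3565 Bond=15.5484
V0=2.7132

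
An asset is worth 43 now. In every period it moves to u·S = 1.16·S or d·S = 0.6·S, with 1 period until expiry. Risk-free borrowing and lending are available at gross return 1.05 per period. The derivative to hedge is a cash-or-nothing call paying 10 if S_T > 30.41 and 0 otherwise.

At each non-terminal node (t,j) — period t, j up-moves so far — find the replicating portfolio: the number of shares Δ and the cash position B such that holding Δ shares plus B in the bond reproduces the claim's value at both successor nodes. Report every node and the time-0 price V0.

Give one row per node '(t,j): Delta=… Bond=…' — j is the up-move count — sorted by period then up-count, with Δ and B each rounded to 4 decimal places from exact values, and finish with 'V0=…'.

Risk-neutral probability p* = (R−d)/(u−d) = (1.05−0.6)/(1.16−0.6) = 0.8036.
Terminal payoffs: V(1,0)=0.0000, V(1,1)=10.0000
Node (0,0) S=43.0000: V=(p*·10.0000+(1−p*)·0.0000)/1.05=7.6531; Δ=(10.0000−0.0000)/(49.8800−25.8000)=0.4153; B=V−Δ·S=-10.2041
The time-0 hedge costs 7.6531, which is the no-arbitrage price.

(0,0): Delta=0.4153 Bond=-10.2041
V0=7.6531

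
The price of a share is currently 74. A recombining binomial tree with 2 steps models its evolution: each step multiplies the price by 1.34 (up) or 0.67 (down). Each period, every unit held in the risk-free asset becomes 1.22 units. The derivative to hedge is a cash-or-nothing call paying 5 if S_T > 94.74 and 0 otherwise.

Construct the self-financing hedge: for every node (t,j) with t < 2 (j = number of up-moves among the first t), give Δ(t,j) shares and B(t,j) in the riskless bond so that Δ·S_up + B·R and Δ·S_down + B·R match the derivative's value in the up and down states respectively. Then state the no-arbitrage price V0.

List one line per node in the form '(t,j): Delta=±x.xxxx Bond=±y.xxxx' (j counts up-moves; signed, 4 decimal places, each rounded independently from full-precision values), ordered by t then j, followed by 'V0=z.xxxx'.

Under the risk-neutral measure, an up-move has probability p* = (R−d)/(u−d) = 0.8209 and values discount at R = 1.22.
At expiry t=2: V(2,0)=0.0000, V(2,1)=0.0000, V(2,2)=5.0000
  t=1,j=0: stock 49.5800 → up 66.4372 (V=0.0000), down 33.2186 (V=0.0000). Price 0.0000; hedge Δ=0.0000, bond B=0.0000.
  t=1,j=1: stock 99.1600 → up 132.8744 (V=5.0000), down 66.4372 (V=0.0000). Price 3.3643; hedge Δ=0.0753, bond B=-4.0984.
  t=0,j=0: stock 74.0000 → up 99.1600 (V=3.3643), down 49.5800 (V=0.0000). Price 2.2637; hedge Δ=0.0679, bond B=-2.7576.
Each (Δ,B) replicates both successor values, so the strategy is self-financing and V0 is arbitrage-free.

(0,0): Delta=0.0679 Bond=-2.7576
(1,0): Delta=0.0000 Bond=0.0000
(1,1): Delta=0.0753 Bond=-4.0984
V0=2.2637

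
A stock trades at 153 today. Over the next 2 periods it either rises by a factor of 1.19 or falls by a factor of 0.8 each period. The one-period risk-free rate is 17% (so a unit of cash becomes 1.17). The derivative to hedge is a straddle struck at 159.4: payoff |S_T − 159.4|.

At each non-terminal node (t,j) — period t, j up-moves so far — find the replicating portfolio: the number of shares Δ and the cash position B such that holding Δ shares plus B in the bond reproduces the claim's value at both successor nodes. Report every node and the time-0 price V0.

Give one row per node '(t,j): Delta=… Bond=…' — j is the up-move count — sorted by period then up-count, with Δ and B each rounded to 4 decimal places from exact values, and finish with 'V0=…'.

(0,0): Delta=0.5563 Bond=-46.3722
(1,0): Delta=-1.0000 Bond=136.2393
(1,1): Delta=0.6129 Bond=-64.5524
V0=38.7463

Since d<R<u, set p* = (R−d)/(u−d) = 0.9487; price each node as the discounted p*-expectation of its children.
Payoff layer (t=2): V(2,0)=61.4800, V(2,1)=13.7440, V(2,2)=57.2633
  t=1,j=0: stock 122.4000 → up 145.6560 (V=13.7440), down 97.9200 (V=61.4800). Price 13.8393; hedge Δ=-1.0000, bond B=136.2393.
  t=1,j=1: stock 182.0700 → up 216.6633 (V=57.2633), down 145.6560 (V=13.7440). Price 47.0355; hedge Δ=0.6129, bond B=-64.5524.
  t=0,j=0: stock 153.0000 → up 182.0700 (V=47.0355), down 122.4000 (V=13.8393). Price 38.7463; hedge Δ=0.5563, bond B=-46.3722.
Check: Δ(0,0)·S0 + B(0,0) = 38.7463 = V0.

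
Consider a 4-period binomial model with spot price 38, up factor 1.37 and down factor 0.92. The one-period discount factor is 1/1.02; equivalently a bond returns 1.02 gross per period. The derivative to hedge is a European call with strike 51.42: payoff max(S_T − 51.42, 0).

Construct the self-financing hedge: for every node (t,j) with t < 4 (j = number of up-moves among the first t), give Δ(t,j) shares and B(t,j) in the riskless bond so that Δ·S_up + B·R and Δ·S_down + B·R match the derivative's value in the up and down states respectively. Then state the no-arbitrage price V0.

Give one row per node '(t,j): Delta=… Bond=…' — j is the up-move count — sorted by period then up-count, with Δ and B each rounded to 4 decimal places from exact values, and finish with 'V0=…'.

Risk-neutral probability p* = (R−d)/(u−d) = (1.02−0.92)/(1.37−0.92) = 0.2222.
Payoff layer (t=4): V(4,0)=0.0000, V(4,1)=0.0000, V(4,2)=8.9471, V(4,3)=38.4745, V(4,4)=82.4446
(3,0): S=29.5901. Δ = (V_up−V_dn)/(S_up−S_dn) = (0.0000−0.0000)/(40.5385−27.2229) = 0.0000. V = [p*·0.0000 + (1−p*)·0.0000]/1.02 = 0.0000. B = V − Δ·S = 0.0000.
(3,1): S=44.0636. Δ = (V_up−V_dn)/(S_up−S_dn) = (8.9471−0.0000)/(60.3671−40.5385) = 0.4512. V = [p*·8.9471 + (1−p*)·0.0000]/1.02 = 1.9493. B = V − Δ·S = -17.9332.
(3,2): S=65.6164. Δ = (V_up−V_dn)/(S_up−S_dn) = (38.4745−8.9471)/(89.8945−60.3671) = 1.0000. V = [p*·38.4745 + (1−p*)·8.9471]/1.02 = 15.2047. B = V − Δ·S = -50.4118.
(3,3): S=97.7114. Δ = (V_up−V_dn)/(S_up−S_dn) = (82.4446−38.4745)/(133.8646−89.8945) = 1.0000. V = [p*·82.4446 + (1−p*)·38.4745]/1.02 = 47.2996. B = V − Δ·S = -50.4118.
(2,0): S=32.1632. Δ = (V_up−V_dn)/(S_up−S_dn) = (1.9493−0.0000)/(44.0636−29.5901) = 0.1347. V = [p*·1.9493 + (1−p*)·0.0000]/1.02 = 0.4247. B = V − Δ·S = -3.9070.
(2,1): S=47.8952. Δ = (V_up−V_dn)/(S_up−S_dn) = (15.2047−1.9493)/(65.6164−44.0636) = 0.6150. V = [p*·15.2047 + (1−p*)·1.9493]/1.02 = 4.7989. B = V − Δ·S = -24.6575.
(2,2): S=71.3222. Δ = (V_up−V_dn)/(S_up−S_dn) = (47.2996−15.2047)/(97.7114−65.6164) = 1.0000. V = [p*·47.2996 + (1−p*)·15.2047]/1.02 = 21.8989. B = V − Δ·S = -49.4233.
(1,0): S=34.9600. Δ = (V_up−V_dn)/(S_up−S_dn) = (4.7989−0.4247)/(47.8952−32.1632) = 0.2780. V = [p*·4.7989 + (1−p*)·0.4247]/1.02 = 1.3693. B = V − Δ·S = -8.3512.
(1,1): S=52.0600. Δ = (V_up−V_dn)/(S_up−S_dn) = (21.8989−4.7989)/(71.3222−47.8952) = 0.7299. V = [p*·21.8989 + (1−p*)·4.7989]/1.02 = 8.4303. B = V − Δ·S = -29.5696.
(0,0): S=38.0000. Δ = (V_up−V_dn)/(S_up−S_dn) = (8.4303−1.3693)/(52.0600−34.9600) = 0.4129. V = [p*·8.4303 + (1−p*)·1.3693]/1.02 = 2.8808. B = V − Δ·S = -12.8102.
Each (Δ,B) replicates both successor values, so the strategy is self-financing and V0 is arbitrage-free.

(0,0): Delta=0.4129 Bond=-12.8102
(1,0): Delta=0.2780 Bond=-8.3512
(1,1): Delta=0.7299 Bond=-29.5696
(2,0): Delta=0.1347 Bond=-3.9070
(2,1): Delta=0.6150 Bond=-24.6575
(2,2): Delta=1.0000 Bond=-49.4233
(3,0): Delta=0.0000 Bond=0.0000
(3,1): Delta=0.4512 Bond=-17.9332
(3,2): Delta=1.0000 Bond=-50.4118
(3,3): Delta=1.0000 Bond=-50.4118
V0=2.8808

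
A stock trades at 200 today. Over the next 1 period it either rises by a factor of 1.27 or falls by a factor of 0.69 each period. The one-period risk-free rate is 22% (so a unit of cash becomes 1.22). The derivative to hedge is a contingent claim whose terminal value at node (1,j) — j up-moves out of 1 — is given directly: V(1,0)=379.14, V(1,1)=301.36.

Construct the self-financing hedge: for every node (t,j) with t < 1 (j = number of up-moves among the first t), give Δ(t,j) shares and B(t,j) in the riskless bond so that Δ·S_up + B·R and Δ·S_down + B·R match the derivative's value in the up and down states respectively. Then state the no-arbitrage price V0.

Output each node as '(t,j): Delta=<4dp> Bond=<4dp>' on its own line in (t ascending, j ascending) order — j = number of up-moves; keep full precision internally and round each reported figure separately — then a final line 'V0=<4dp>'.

(0,0): Delta=-0.6705 Bond=386.6159
V0=252.5124

No-arbitrage ⇒ martingale measure with p* = (R−d)/(u−d) = 0.9138.
Payoff layer (t=1): V(1,0)=379.1400, V(1,1)=301.3600
(0,0): S=200.0000. Δ = (V_up−V_dn)/(S_up−S_dn) = (301.3600−379.1400)/(254.0000−138.0000) = -0.6705. V = [p*·301.3600 + (1−p*)·379.1400]/1.22 = 252.5124. B = V − Δ·S = 386.6159.
Check: Δ(0,0)·S0 + B(0,0) = 252.5124 = V0.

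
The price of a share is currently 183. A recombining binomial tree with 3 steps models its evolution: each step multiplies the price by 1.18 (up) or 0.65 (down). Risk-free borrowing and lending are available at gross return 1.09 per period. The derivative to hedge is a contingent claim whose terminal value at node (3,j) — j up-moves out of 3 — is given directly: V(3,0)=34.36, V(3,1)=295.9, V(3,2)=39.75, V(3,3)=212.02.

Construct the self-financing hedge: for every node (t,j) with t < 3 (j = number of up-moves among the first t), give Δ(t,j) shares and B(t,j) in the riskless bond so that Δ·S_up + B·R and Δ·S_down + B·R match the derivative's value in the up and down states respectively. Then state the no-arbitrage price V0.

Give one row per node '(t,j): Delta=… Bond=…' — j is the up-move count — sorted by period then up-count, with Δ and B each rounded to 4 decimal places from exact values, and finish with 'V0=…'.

The replicating-portfolio and risk-neutral prices coincide; use p* = (1.09−0.65)/(1.18−0.65) = 0.8302 for the latter.
Terminal payoffs: V(3,0)=34.3600, V(3,1)=295.9000, V(3,2)=39.7500, V(3,3)=212.0200
Node (2,0) S=77.3175: V=(p*·295.9000+(1−p*)·34.3600)/1.09=230.7225; Δ=(295.9000−34.3600)/(91.2347−50.2564)=6.3824; B=V−Δ·S=-262.7492
Node (2,1) S=140.3610: V=(p*·39.7500+(1−p*)·295.9000)/1.09=76.3736; Δ=(39.7500−295.9000)/(165.6260−91.2347)=-3.4433; B=V−Δ·S=559.6754
Node (2,2) S=254.8092: V=(p*·212.0200+(1−p*)·39.7500)/1.09=167.6758; Δ=(212.0200−39.7500)/(300.6749−165.6260)=1.2756; B=V−Δ·S=-157.3620
Node (1,0) S=118.9500: V=(p*·76.3736+(1−p*)·230.7225)/1.09=94.1135; Δ=(76.3736−230.7225)/(140.3610−77.3175)=-2.4483; B=V−Δ·S=385.3380
Node (1,1) S=215.9400: V=(p*·167.6758+(1−p*)·76.3736)/1.09=139.6070; Δ=(167.6758−76.3736)/(254.8092−140.3610)=0.7978; B=V−Δ·S=-32.6614
Node (0,0) S=183.0000: V=(p*·139.6070+(1−p*)·94.1135)/1.09=120.9924; Δ=(139.6070−94.1135)/(215.9400−118.9500)=0.4691; B=V−Δ·S=35.1557
Each (Δ,B) replicates both successor values, so the strategy is self-financing and V0 is arbitrage-free.

(0,0): Delta=0.4691 Bond=35.1557
(1,0): Delta=-2.4483 Bond=385.3380
(1,1): Delta=0.7978 Bond=-32.6614
(2,0): Delta=6.3824 Bond=-262.7492
(2,1): Delta=-3.4433 Bond=559.6754
(2,2): Delta=1.2756 Bond=-157.3620
V0=120.9924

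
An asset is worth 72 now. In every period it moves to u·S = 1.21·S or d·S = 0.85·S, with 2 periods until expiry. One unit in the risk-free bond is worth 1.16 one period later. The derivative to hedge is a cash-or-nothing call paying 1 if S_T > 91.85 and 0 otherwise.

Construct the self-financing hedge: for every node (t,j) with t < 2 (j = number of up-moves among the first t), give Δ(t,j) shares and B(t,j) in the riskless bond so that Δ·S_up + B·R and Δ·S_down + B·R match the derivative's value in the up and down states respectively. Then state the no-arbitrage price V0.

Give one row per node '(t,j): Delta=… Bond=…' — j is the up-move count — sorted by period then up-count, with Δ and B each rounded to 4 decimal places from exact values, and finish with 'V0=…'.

Under the risk-neutral measure, an up-move has probability p* = (R−d)/(u−d) = 0.8611 and values discount at R = 1.16.
At expiry t=2: V(2,0)=0.0000, V(2,1)=0.0000, V(2,2)=1.0000
Node (1,0) S=61.2000: V=(p*·0.0000+(1−p*)·0.0000)/1.16=0.0000; Δ=(0.0000−0.0000)/(74.0520−52.0200)=0.0000; B=V−Δ·S=0.0000
Node (1,1) S=87.1200: V=(p*·1.0000+(1−p*)·0.0000)/1.16=0.7423; Δ=(1.0000−0.0000)/(105.4152−74.0520)=0.0319; B=V−Δ·S=-2.0354
Node (0,0) S=72.0000: V=(p*·0.7423+(1−p*)·0.0000)/1.16=0.5511; Δ=(0.7423−0.0000)/(87.1200−61.2000)=0.0286; B=V−Δ·S=-1.5110
Each (Δ,B) replicates both successor values, so the strategy is self-financing and V0 is arbitrage-free.

(0,0): Delta=0.0286 Bond=-1.5110
(1,0): Delta=0.0000 Bond=0.0000
(1,1): Delta=0.0319 Bond=-2.0354
V0=0.5511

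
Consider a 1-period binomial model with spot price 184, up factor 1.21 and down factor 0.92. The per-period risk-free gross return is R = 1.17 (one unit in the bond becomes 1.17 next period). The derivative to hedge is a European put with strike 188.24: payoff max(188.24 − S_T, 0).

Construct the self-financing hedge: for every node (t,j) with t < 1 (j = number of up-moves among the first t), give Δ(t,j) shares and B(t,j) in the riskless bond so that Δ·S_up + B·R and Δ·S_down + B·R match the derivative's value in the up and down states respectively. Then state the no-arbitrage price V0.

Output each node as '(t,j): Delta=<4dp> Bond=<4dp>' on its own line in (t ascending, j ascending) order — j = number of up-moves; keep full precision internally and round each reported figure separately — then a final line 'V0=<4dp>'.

(0,0): Delta=-0.3553 Bond=67.6145
V0=2.2352

Since d<R<u, set p* = (R−d)/(u−d) = 0.8621; price each node as the discounted p*-expectation of its children.
Terminal payoffs: V(1,0)=18.9600, V(1,1)=0.0000
Node (0,0) S=184.0000: V=(p*·0.0000+(1−p*)·18.9600)/1.17=2.2352; Δ=(0.0000−18.9600)/(222.6400−169.2800)=-0.3553; B=V−Δ·S=67.6145
Check: Δ(0,0)·S0 + B(0,0) = 2.2352 = V0.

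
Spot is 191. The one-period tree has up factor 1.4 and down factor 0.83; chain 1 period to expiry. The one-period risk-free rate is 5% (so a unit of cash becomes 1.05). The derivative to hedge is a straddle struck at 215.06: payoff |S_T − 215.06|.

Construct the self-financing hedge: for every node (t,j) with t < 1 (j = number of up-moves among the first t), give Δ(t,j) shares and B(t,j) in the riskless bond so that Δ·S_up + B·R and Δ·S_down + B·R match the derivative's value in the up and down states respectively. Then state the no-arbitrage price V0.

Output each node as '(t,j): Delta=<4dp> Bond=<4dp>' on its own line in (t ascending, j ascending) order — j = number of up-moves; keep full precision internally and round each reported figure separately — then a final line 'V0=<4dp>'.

No-arbitrage ⇒ martingale measure with p* = (R−d)/(u−d) = 0.3860.
Terminal values V(1,·): V(1,0)=56.5300, V(1,1)=52.3400
  t=0,j=0: stock 191.0000 → up 267.4000 (V=52.3400), down 158.5300 (V=56.5300). Price 52.2979; hedge Δ=-0.0385, bond B=59.6488.
The time-0 hedge costs 52.2979, which is the no-arbitrage price.

(0,0): Delta=-0.0385 Bond=59.6488
V0=52.2979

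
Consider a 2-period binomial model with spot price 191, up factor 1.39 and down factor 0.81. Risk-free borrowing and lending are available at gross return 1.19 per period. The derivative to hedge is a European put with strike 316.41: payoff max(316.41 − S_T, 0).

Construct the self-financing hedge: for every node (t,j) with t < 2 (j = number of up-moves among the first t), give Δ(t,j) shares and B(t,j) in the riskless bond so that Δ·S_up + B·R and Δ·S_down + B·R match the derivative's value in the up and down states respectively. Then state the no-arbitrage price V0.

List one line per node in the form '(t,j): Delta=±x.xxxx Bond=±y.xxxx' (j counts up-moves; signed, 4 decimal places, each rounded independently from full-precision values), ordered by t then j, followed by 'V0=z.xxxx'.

Risk-neutral probability p* = (R−d)/(u−d) = (1.19−0.81)/(1.39−0.81) = 0.6552.
Payoff layer (t=2): V(2,0)=191.0949, V(2,1)=101.3631, V(2,2)=0.0000
Node (1,0) S=154.7100: V=(p*·101.3631+(1−p*)·191.0949)/1.19=111.1808; Δ=(101.3631−191.0949)/(215.0469−125.3151)=-1.0000; B=V−Δ·S=265.8908
Node (1,1) S=265.4900: V=(p*·0.0000+(1−p*)·101.3631)/1.19=29.3721; Δ=(0.0000−101.3631)/(369.0311−215.0469)=-0.6583; B=V−Δ·S=204.1361
Node (0,0) S=191.0000: V=(p*·29.3721+(1−p*)·111.1808)/1.19=48.3882; Δ=(29.3721−111.1808)/(265.4900−154.7100)=-0.7385; B=V−Δ·S=189.4376
Check: Δ(0,0)·S0 + B(0,0) = 48.3882 = V0.

(0,0): Delta=-0.7385 Bond=189.4376
(1,0): Delta=-1.0000 Bond=265.8908
(1,1): Delta=-0.6583 Bond=204.1361
V0=48.3882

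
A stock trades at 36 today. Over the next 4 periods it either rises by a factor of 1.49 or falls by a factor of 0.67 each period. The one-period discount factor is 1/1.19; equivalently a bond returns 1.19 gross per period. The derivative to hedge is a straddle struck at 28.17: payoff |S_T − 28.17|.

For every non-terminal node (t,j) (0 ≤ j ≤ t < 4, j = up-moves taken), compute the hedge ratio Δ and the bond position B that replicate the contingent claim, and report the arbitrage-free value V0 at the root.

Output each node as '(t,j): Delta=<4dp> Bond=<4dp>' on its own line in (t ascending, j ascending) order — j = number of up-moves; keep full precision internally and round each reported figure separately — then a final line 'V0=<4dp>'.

Under the risk-neutral measure, an up-move has probability p* = (R−d)/(u−d) = 0.6341 and values discount at R = 1.19.
Terminal values V(4,·): V(4,0)=20.9156, V(4,1)=12.0371, V(4,2)=7.7077, V(4,3)=51.6177, V(4,4)=149.2684
  t=3,j=0: stock 10.8275 → up 16.1329 (V=12.0371), down 7.2544 (V=20.9156). Price 12.8448; hedge Δ=-1.0000, bond B=23.6723.
  t=3,j=1: stock 24.0790 → up 35.8777 (V=7.7077), down 16.1329 (V=12.0371). Price 7.8081; hedge Δ=-0.2193, bond B=13.0878.
  t=3,j=2: stock 53.5488 → up 79.7877 (V=51.6177), down 35.8777 (V=7.7077). Price 29.8765; hedge Δ=1.0000, bond B=-23.6723.
  t=3,j=3: stock 119.0862 → up 177.4384 (V=149.2684), down 79.7877 (V=51.6177). Price 95.4139; hedge Δ=1.0000, bond B=-23.6723.
  t=2,j=0: stock 16.1604 → up 24.0790 (V=7.8081), down 10.8275 (V=12.8448). Price 8.1099; hedge Δ=-0.3801, bond B=14.2522.
  t=2,j=1: stock 35.9388 → up 53.5488 (V=29.8765), down 24.0790 (V=7.8081). Price 18.3216; hedge Δ=0.7488, bond B=-8.5911.
  t=2,j=2: stock 79.9236 → up 119.0862 (V=95.4139), down 53.5488 (V=29.8765). Price 60.0309; hedge Δ=1.0000, bond B=-19.8927.
  t=1,j=0: stock 24.1200 → up 35.9388 (V=18.3216), down 16.1604 (V=8.1099). Price 12.2568; hedge Δ=0.5163, bond B=-0.1965.
  t=1,j=1: stock 53.6400 → up 79.9236 (V=60.0309), down 35.9388 (V=18.3216). Price 37.6230; hedge Δ=0.9483, bond B=-13.2420.
  t=0,j=0: stock 36.0000 → up 53.6400 (V=37.6230), down 24.1200 (V=12.2568). Price 23.8174; hedge Δ=0.8593, bond B=-7.1170.
The time-0 hedge costs 23.8174, which is the no-arbitrage price.

(0,0): Delta=0.8593 Bond=-7.1170
(1,0): Delta=0.5163 Bond=-0.1965
(1,1): Delta=0.9483 Bond=-13.2420
(2,0): Delta=-0.3801 Bond=14.2522
(2,1): Delta=0.7488 Bond=-8.5911
(2,2): Delta=1.0000 Bond=-19.8927
(3,0): Delta=-1.0000 Bond=23.6723
(3,1): Delta=-0.2193 Bond=13.0878
(3,2): Delta=1.0000 Bond=-23.6723
(3,3): Delta=1.0000 Bond=-23.6723
V0=23.8174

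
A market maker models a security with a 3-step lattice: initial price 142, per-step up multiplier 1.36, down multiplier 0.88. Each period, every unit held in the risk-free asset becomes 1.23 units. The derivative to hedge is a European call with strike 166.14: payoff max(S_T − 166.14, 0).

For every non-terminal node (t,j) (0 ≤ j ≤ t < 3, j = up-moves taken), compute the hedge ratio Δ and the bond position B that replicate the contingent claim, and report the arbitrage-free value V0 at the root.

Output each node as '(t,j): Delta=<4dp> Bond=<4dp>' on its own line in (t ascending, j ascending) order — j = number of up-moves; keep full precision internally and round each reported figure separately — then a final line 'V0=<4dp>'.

Under the risk-neutral measure, an up-move has probability p* = (R−d)/(u−d) = 0.7292 and values discount at R = 1.23.
Terminal values V(3,·): V(3,0)=0.0000, V(3,1)=0.0000, V(3,2)=64.9860, V(3,3)=191.0548
(2,0): S=109.9648. Δ = (V_up−V_dn)/(S_up−S_dn) = (0.0000−0.0000)/(149.5521−96.7690) = 0.0000. V = [p*·0.0000 + (1−p*)·0.0000]/1.23 = 0.0000. B = V − Δ·S = 0.0000.
(2,1): S=169.9456. Δ = (V_up−V_dn)/(S_up−S_dn) = (64.9860−0.0000)/(231.1260−149.5521) = 0.7967. V = [p*·64.9860 + (1−p*)·0.0000]/1.23 = 38.5249. B = V − Δ·S = -96.8626.
(2,2): S=262.6432. Δ = (V_up−V_dn)/(S_up−S_dn) = (191.0548−64.9860)/(357.1948−231.1260) = 1.0000. V = [p*·191.0548 + (1−p*)·64.9860]/1.23 = 127.5700. B = V − Δ·S = -135.0732.
(1,0): S=124.9600. Δ = (V_up−V_dn)/(S_up−S_dn) = (38.5249−0.0000)/(169.9456−109.9648) = 0.6423. V = [p*·38.5249 + (1−p*)·0.0000]/1.23 = 22.8383. B = V − Δ·S = -57.4219.
(1,1): S=193.1200. Δ = (V_up−V_dn)/(S_up−S_dn) = (127.5700−38.5249)/(262.6432−169.9456) = 0.9606. V = [p*·127.5700 + (1−p*)·38.5249]/1.23 = 84.1087. B = V − Δ·S = -101.4020.
(0,0): S=142.0000. Δ = (V_up−V_dn)/(S_up−S_dn) = (84.1087−22.8383)/(193.1200−124.9600) = 0.8989. V = [p*·84.1087 + (1−p*)·22.8383]/1.23 = 54.8899. B = V − Δ·S = -72.7567.
Root portfolio cost Δ·142+B reproduces V0=54.8899.

(0,0): Delta=0.8989 Bond=-72.7567
(1,0): Delta=0.6423 Bond=-57.4219
(1,1): Delta=0.9606 Bond=-101.4020
(2,0): Delta=0.0000 Bond=0.0000
(2,1): Delta=0.7967 Bond=-96.8626
(2,2): Delta=1.0000 Bond=-135.0732
V0=54.8899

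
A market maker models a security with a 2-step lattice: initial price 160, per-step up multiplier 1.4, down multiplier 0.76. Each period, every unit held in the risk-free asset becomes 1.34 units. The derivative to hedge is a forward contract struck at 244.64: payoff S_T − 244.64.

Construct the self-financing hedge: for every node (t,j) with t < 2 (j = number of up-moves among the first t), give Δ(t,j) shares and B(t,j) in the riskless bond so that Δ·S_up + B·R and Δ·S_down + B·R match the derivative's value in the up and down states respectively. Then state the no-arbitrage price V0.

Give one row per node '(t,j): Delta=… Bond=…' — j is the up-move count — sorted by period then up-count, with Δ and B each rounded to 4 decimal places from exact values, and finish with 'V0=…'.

(0,0): Delta=1.0000 Bond=-136.2442
(1,0): Delta=1.0000 Bond=-182.5672
(1,1): Delta=1.0000 Bond=-182.5672
V0=23.7558

Risk-neutral probability p* = (R−d)/(u−d) = (1.34−0.76)/(1.4−0.76) = 0.9063.
Terminal values V(2,·): V(2,0)=-152.2240, V(2,1)=-74.4000, V(2,2)=68.9600
(1,0): S=121.6000. Δ = (V_up−V_dn)/(S_up−S_dn) = (-74.4000−-152.2240)/(170.2400−92.4160) = 1.0000. V = [p*·-74.4000 + (1−p*)·-152.2240]/1.34 = -60.9672. B = V − Δ·S = -182.5672.
(1,1): S=224.0000. Δ = (V_up−V_dn)/(S_up−S_dn) = (68.9600−-74.4000)/(313.6000−170.2400) = 1.0000. V = [p*·68.9600 + (1−p*)·-74.4000]/1.34 = 41.4328. B = V − Δ·S = -182.5672.
(0,0): S=160.0000. Δ = (V_up−V_dn)/(S_up−S_dn) = (41.4328−-60.9672)/(224.0000−121.6000) = 1.0000. V = [p*·41.4328 + (1−p*)·-60.9672]/1.34 = 23.7558. B = V − Δ·S = -136.2442.
The time-0 hedge costs 23.7558, which is the no-arbitrage price.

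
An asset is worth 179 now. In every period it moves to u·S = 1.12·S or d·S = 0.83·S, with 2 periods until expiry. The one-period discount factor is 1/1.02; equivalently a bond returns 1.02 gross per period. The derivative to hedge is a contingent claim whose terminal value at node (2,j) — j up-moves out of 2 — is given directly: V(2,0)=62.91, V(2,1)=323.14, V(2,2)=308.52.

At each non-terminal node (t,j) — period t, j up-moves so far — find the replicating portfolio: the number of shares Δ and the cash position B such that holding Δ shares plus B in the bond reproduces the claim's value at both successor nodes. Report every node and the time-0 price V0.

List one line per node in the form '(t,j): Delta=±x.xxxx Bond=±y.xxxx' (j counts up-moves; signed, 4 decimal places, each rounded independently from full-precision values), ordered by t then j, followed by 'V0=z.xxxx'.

(0,0): Delta=1.5139 Bond=3.8388
(1,0): Delta=6.0399 Bond=-668.5159
(1,1): Delta=-0.2515 Bond=357.8269
V0=274.8187

No-arbitrage ⇒ martingale measure with p* = (R−d)/(u−d) = 0.6552.
Payoff layer (t=2): V(2,0)=62.9100, V(2,1)=323.1400, V(2,2)=308.5200
  t=1,j=0: stock 148.5700 → up 166.3984 (V=323.1400), down 123.3131 (V=62.9100). Price 228.8289; hedge Δ=6.0399, bond B=-668.5159.
  t=1,j=1: stock 200.4800 → up 224.5376 (V=308.5200), down 166.3984 (V=323.1400). Price 307.4131; hedge Δ=-0.2515, bond B=357.8269.
  t=0,j=0: stock 179.0000 → up 200.4800 (V=307.4131), down 148.5700 (V=228.8289). Price 274.8187; hedge Δ=1.5139, bond B=3.8388.
Check: Δ(0,0)·S0 + B(0,0) = 274.8187 = V0.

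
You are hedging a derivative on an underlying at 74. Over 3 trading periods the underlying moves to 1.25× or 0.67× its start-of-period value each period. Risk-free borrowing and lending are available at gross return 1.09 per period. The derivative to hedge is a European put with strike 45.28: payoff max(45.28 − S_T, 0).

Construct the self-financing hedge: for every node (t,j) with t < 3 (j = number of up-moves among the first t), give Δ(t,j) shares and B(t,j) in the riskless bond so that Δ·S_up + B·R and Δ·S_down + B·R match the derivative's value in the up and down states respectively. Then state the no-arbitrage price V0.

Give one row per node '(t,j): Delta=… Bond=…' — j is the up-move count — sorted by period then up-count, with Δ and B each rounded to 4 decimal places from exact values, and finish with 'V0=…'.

Under the risk-neutral measure, an up-move has probability p* = (R−d)/(u−d) = 0.7241 and values discount at R = 1.09.
At expiry t=3: V(3,0)=23.0235, V(3,1)=3.7567, V(3,2)=0.0000, V(3,3)=0.0000
  t=2,j=0: stock 33.2186 → up 41.5233 (V=3.7567), down 22.2565 (V=23.0235). Price 8.3227; hedge Δ=-1.0000, bond B=41.5413.
  t=2,j=1: stock 61.9750 → up 77.4688 (V=0.0000), down 41.5233 (V=3.7567). Price 0.9508; hedge Δ=-0.1045, bond B=7.4279.
  t=2,j=2: stock 115.6250 → up 144.5312 (V=0.0000), down 77.4688 (V=0.0000). Price 0.0000; hedge Δ=0.0000, bond B=0.0000.
  t=1,j=0: stock 49.5800 → up 61.9750 (V=0.9508), down 33.2186 (V=8.3227). Price 2.7380; hedge Δ=-0.2564, bond B=15.4482.
  t=1,j=1: stock 92.5000 → up 115.6250 (V=0.0000), down 61.9750 (V=0.9508). Price 0.2406; hedge Δ=-0.0177, bond B=1.8799.
  t=0,j=0: stock 74.0000 → up 92.5000 (V=0.2406), down 49.5800 (V=2.7380). Price 0.8528; hedge Δ=-0.0582, bond B=5.1586.
Self-financing check: at every node Δ·S+B equals the discounted successor values.

(0,0): Delta=-0.0582 Bond=5.1586
(1,0): Delta=-0.2564 Bond=15.4482
(1,1): Delta=-0.0177 Bond=1.8799
(2,0): Delta=-1.0000 Bond=41.5413
(2,1): Delta=-0.1045 Bond=7.4279
(2,2): Delta=0.0000 Bond=0.0000
V0=0.8528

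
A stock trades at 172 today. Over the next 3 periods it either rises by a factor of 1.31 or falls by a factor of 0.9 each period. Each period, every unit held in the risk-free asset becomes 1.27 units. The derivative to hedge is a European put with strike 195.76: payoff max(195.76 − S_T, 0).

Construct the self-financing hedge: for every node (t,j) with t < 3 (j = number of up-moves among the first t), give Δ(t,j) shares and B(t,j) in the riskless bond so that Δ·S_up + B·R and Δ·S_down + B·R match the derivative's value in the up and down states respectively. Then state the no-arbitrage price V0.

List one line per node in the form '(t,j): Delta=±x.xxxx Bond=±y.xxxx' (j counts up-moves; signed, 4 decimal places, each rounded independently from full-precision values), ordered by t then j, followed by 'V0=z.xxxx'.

(0,0): Delta=-0.0253 Bond=4.5491
(1,0): Delta=-0.2175 Bond=35.5297
(1,1): Delta=-0.0110 Bond=2.5609
(2,0): Delta=-1.0000 Bond=154.1417
(2,1): Delta=-0.1594 Bond=33.3369
(2,2): Delta=0.0000 Bond=0.0000
V0=0.1986

No-arbitrage ⇒ martingale measure with p* = (R−d)/(u−d) = 0.9024.
At expiry t=3: V(3,0)=70.3720, V(3,1)=13.2508, V(3,2)=0.0000, V(3,3)=0.0000
(2,0): S=139.3200. Δ = (V_up−V_dn)/(S_up−S_dn) = (13.2508−70.3720)/(182.5092−125.3880) = -1.0000. V = [p*·13.2508 + (1−p*)·70.3720]/1.27 = 14.8217. B = V − Δ·S = 154.1417.
(2,1): S=202.7880. Δ = (V_up−V_dn)/(S_up−S_dn) = (0.0000−13.2508)/(265.6523−182.5092) = -0.1594. V = [p*·0.0000 + (1−p*)·13.2508]/1.27 = 1.0179. B = V − Δ·S = 33.3369.
(2,2): S=295.1692. Δ = (V_up−V_dn)/(S_up−S_dn) = (0.0000−0.0000)/(386.6717−265.6523) = 0.0000. V = [p*·0.0000 + (1−p*)·0.0000]/1.27 = 0.0000. B = V − Δ·S = 0.0000.
(1,0): S=154.8000. Δ = (V_up−V_dn)/(S_up−S_dn) = (1.0179−14.8217)/(202.7880−139.3200) = -0.2175. V = [p*·1.0179 + (1−p*)·14.8217]/1.27 = 1.8619. B = V − Δ·S = 35.5297.
(1,1): S=225.3200. Δ = (V_up−V_dn)/(S_up−S_dn) = (0.0000−1.0179)/(295.1692−202.7880) = -0.0110. V = [p*·0.0000 + (1−p*)·1.0179]/1.27 = 0.0782. B = V − Δ·S = 2.5609.
(0,0): S=172.0000. Δ = (V_up−V_dn)/(S_up−S_dn) = (0.0782−1.8619)/(225.3200−154.8000) = -0.0253. V = [p*·0.0782 + (1−p*)·1.8619]/1.27 = 0.1986. B = V − Δ·S = 4.5491.
Each (Δ,B) replicates both successor values, so the strategy is self-financing and V0 is arbitrage-free.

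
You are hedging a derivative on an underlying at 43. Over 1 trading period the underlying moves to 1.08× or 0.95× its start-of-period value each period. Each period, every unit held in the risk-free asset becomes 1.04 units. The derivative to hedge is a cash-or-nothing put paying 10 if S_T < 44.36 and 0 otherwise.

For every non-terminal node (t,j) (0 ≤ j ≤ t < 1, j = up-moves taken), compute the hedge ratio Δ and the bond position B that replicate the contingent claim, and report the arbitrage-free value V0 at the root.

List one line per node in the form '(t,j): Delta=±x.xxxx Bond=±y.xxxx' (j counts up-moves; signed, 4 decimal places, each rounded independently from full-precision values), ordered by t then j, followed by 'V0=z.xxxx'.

The replicating-portfolio and risk-neutral prices coincide; use p* = (1.04−0.95)/(1.08−0.95) = 0.6923 for the latter.
At expiry t=1: V(1,0)=10.0000, V(1,1)=0.0000
(0,0): S=43.0000. Δ = (V_up−V_dn)/(S_up−S_dn) = (0.0000−10.0000)/(46.4400−40.8500) = -1.7889. V = [p*·0.0000 + (1−p*)·10.0000]/1.04 = 2.9586. B = V − Δ·S = 79.8817.
Root portfolio cost Δ·43+B reproduces V0=2.9586.

(0,0): Delta=-1.7889 Bond=79.8817
V0=2.9586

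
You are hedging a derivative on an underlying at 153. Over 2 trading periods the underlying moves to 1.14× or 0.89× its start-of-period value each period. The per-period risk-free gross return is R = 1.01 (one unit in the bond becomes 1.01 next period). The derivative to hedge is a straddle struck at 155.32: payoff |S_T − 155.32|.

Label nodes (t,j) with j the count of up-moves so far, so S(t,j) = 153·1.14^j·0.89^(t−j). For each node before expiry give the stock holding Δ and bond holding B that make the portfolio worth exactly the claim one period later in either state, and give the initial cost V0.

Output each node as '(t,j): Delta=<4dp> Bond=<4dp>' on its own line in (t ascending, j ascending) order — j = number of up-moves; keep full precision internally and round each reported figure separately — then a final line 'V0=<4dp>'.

(0,0): Delta=0.0814 Bond=6.4603
(1,0): Delta=-1.0000 Bond=153.7822
(1,1): Delta=0.9960 Bond=-153.0038
V0=18.9179

Under the risk-neutral measure, an up-move has probability p* = (R−d)/(u−d) = 0.4800 and values discount at R = 1.01.
At expiry t=2: V(2,0)=34.1287, V(2,1)=0.0862, V(2,2)=43.5188
Node (1,0) S=136.1700: V=(p*·0.0862+(1−p*)·34.1287)/1.01=17.6122; Δ=(0.0862−34.1287)/(155.2338−121.1913)=-1.0000; B=V−Δ·S=153.7822
Node (1,1) S=174.4200: V=(p*·43.5188+(1−p*)·0.0862)/1.01=20.7266; Δ=(43.5188−0.0862)/(198.8388−155.2338)=0.9960; B=V−Δ·S=-153.0038
Node (0,0) S=153.0000: V=(p*·20.7266+(1−p*)·17.6122)/1.01=18.9179; Δ=(20.7266−17.6122)/(174.4200−136.1700)=0.0814; B=V−Δ·S=6.4603
The time-0 hedge costs 18.9179, which is the no-arbitrage price.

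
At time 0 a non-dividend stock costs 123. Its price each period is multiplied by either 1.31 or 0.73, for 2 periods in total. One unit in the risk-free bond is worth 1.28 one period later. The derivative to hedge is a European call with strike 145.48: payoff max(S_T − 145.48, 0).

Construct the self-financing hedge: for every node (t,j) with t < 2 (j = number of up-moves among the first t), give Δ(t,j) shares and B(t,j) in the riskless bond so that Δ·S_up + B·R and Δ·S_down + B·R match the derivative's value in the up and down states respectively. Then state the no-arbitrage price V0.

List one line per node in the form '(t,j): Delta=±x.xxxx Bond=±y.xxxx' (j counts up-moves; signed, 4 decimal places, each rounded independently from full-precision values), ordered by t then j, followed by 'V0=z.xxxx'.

(0,0): Delta=0.6812 Bond=-47.7876
(1,0): Delta=0.0000 Bond=0.0000
(1,1): Delta=0.7019 Bond=-64.5046
V0=36.0044

No-arbitrage ⇒ martingale measure with p* = (R−d)/(u−d) = 0.9483.
Terminal values V(2,·): V(2,0)=0.0000, V(2,1)=0.0000, V(2,2)=65.6003
  t=1,j=0: stock 89.7900 → up 117.6249 (V=0.0000), down 65.5467 (V=0.0000). Price 0.0000; hedge Δ=0.0000, bond B=0.0000.
  t=1,j=1: stock 161.1300 → up 211.0803 (V=65.6003), down 117.6249 (V=0.0000). Price 48.5994; hedge Δ=0.7019, bond B=-64.5046.
  t=0,j=0: stock 123.0000 → up 161.1300 (V=48.5994), down 89.7900 (V=0.0000). Price 36.0044; hedge Δ=0.6812, bond B=-47.7876.
Each (Δ,B) replicates both successor values, so the strategy is self-financing and V0 is arbitrage-free.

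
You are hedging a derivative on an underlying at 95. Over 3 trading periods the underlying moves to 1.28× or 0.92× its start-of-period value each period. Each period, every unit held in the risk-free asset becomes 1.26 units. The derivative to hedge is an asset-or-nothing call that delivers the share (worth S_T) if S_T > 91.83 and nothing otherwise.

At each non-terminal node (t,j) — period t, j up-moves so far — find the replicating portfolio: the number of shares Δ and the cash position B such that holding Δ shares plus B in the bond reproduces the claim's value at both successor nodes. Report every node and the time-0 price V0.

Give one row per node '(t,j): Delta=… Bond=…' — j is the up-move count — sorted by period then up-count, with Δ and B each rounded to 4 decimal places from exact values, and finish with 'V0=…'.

Since d<R<u, set p* = (R−d)/(u−d) = 0.9444; price each node as the discounted p*-expectation of its children.
Payoff layer (t=3): V(3,0)=0.0000, V(3,1)=102.9222, V(3,2)=143.1962, V(3,3)=199.2294
(2,0): S=80.4080. Δ = (V_up−V_dn)/(S_up−S_dn) = (102.9222−0.0000)/(102.9222−73.9754) = 3.5556. V = [p*·102.9222 + (1−p*)·0.0000]/1.26 = 77.1463. B = V − Δ·S = -208.7488.
(2,1): S=111.8720. Δ = (V_up−V_dn)/(S_up−S_dn) = (143.1962−102.9222)/(143.1962−102.9222) = 1.0000. V = [p*·143.1962 + (1−p*)·102.9222]/1.26 = 111.8720. B = V − Δ·S = 0.0000.
(2,2): S=155.6480. Δ = (V_up−V_dn)/(S_up−S_dn) = (199.2294−143.1962)/(199.2294−143.1962) = 1.0000. V = [p*·199.2294 + (1−p*)·143.1962]/1.26 = 155.6480. B = V − Δ·S = 0.0000.
(1,0): S=87.4000. Δ = (V_up−V_dn)/(S_up−S_dn) = (111.8720−77.1463)/(111.8720−80.4080) = 1.1037. V = [p*·111.8720 + (1−p*)·77.1463]/1.26 = 87.2562. B = V − Δ·S = -9.2041.
(1,1): S=121.6000. Δ = (V_up−V_dn)/(S_up−S_dn) = (155.6480−111.8720)/(155.6480−111.8720) = 1.0000. V = [p*·155.6480 + (1−p*)·111.8720]/1.26 = 121.6000. B = V − Δ·S = 0.0000.
(0,0): S=95.0000. Δ = (V_up−V_dn)/(S_up−S_dn) = (121.6000−87.2562)/(121.6000−87.4000) = 1.0042. V = [p*·121.6000 + (1−p*)·87.2562]/1.26 = 94.9937. B = V − Δ·S = -0.4058.
Check: Δ(0,0)·S0 + B(0,0) = 94.9937 = V0.

(0,0): Delta=1.0042 Bond=-0.4058
(1,0): Delta=1.1037 Bond=-9.2041
(1,1): Delta=1.0000 Bond=0.0000
(2,0): Delta=3.5556 Bond=-208.7488
(2,1): Delta=1.0000 Bond=0.0000
(2,2): Delta=1.0000 Bond=0.0000
V0=94.9937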